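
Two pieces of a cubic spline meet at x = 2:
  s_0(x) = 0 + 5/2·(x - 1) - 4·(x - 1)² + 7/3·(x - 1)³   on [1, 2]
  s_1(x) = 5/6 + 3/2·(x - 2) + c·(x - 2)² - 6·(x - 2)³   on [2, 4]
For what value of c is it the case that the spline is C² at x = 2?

3

s_0''(x) = -8 + 14·(x - 1), so s_0''(2) = 6. On the right, s_1''(2) = 2c, so c = 3.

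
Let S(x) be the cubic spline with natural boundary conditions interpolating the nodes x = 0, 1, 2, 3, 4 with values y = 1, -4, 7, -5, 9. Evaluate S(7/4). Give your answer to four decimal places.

5.8923

Let m_i = S''(x_i). Step sizes h_i = 1, 1, 1, 1; slopes of the chords Δ_i = (y_(i+1) - y_i)/h_i = -5, 11, -12, 14.
  1·m_0 + 4·m_1 + 1·m_2 = 6(Δ_1 - Δ_0) = 96
  1·m_1 + 4·m_2 + 1·m_3 = 6(Δ_2 - Δ_1) = -138
  1·m_2 + 4·m_3 + 1·m_4 = 6(Δ_3 - Δ_2) = 156
Natural end conditions: m_0 = m_4 = 0.
Forward elimination and back-substitution give m_0 = 0, m_1 = 537/14, m_2 = -402/7, m_3 = 747/14, m_4 = 0.
On [1, 2], S(x) = -4 + 109/14·(x - 1) + 537/28·(x - 1)² - 447/28·(x - 1)³.
With (x - 1) = 3/4: S(7/4) = 10559/1792.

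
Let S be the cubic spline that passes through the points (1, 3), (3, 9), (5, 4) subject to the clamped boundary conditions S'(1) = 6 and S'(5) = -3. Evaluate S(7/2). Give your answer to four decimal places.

Let σ_i = S''(x_i). Step sizes h_i = 2, 2; slopes of the chords Δ_i = (y_(i+1) - y_i)/h_i = 3, -5/2.
  2·σ_0 + 8·σ_1 + 2·σ_2 = 6(Δ_1 - Δ_0) = -33
Clamped end conditions give two more equations: 2h_0·σ_0 + h_0·σ_1 = 6(Δ_0 - S'(1)) = -18 and h_1·σ_1 + 2h_1·σ_2 = 6(S'(5) - Δ_1) = -3.
Forward elimination and back-substitution give σ_0 = -21/8, σ_1 = -15/4, σ_2 = 9/8.
On [3, 5], S(x) = 9 - 3/8·(x - 3) - 15/8·(x - 3)² + 13/32·(x - 3)³.
With (x - 3) = 1/2: S(7/2) = 2149/256.

8.3945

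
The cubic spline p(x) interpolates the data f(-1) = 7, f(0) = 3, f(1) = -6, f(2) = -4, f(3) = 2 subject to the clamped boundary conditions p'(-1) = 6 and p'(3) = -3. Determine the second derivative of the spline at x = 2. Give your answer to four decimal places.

Let M_i = p''(x_i). Step sizes h_i = 1, 1, 1, 1; slopes of the chords Δ_i = (y_(i+1) - y_i)/h_i = -4, -9, 2, 6.
  1·M_0 + 4·M_1 + 1·M_2 = 6(Δ_1 - Δ_0) = -30
  1·M_1 + 4·M_2 + 1·M_3 = 6(Δ_2 - Δ_1) = 66
  1·M_2 + 4·M_3 + 1·M_4 = 6(Δ_3 - Δ_2) = 24
Clamped end conditions give two more equations: 2h_0·M_0 + h_0·M_1 = 6(Δ_0 - p'(-1)) = -60 and h_3·M_3 + 2h_3·M_4 = 6(p'(3) - Δ_3) = -54.
Forward elimination and back-substitution give M_0 = -195/7, M_1 = -30/7, M_2 = 15, M_3 = 72/7, M_4 = -225/7.

10.2857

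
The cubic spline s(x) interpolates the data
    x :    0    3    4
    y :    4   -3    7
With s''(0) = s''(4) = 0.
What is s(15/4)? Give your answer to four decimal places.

Let σ_i = s''(x_i). Step sizes h_i = 3, 1; slopes of the chords Δ_i = (y_(i+1) - y_i)/h_i = -7/3, 10.
  3·σ_0 + 8·σ_1 + 1·σ_2 = 6(Δ_1 - Δ_0) = 74
Natural end conditions: σ_0 = σ_2 = 0.
Solving: σ_0 = 0, σ_1 = 37/4, σ_2 = 0.
On [3, 4], s(x) = -3 + 83/12·(x - 3) + 37/8·(x - 3)² - 37/24·(x - 3)³.
With (x - 3) = 3/4: s(15/4) = 2119/512.

4.1387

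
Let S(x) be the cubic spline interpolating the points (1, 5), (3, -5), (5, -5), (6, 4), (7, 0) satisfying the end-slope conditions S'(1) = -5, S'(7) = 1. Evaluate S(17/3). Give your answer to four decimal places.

2.1958

Put M_i = S'' at the i-th knot. Here h = (2, 2, 1, 1) and Δ = (-5, 0, 9, -4), so the interior equations h_(i-1)·M_(i-1) + 2(h_(i-1)+h_i)·M_i + h_i·M_(i+1) = 6(Δ_i − Δ_(i-1)) read
  2·M_0 + 8·M_1 + 2·M_2 = 6(Δ_1 - Δ_0) = 30
  2·M_1 + 6·M_2 + 1·M_3 = 6(Δ_2 - Δ_1) = 54
  1·M_2 + 4·M_3 + 1·M_4 = 6(Δ_3 - Δ_2) = -78
Clamped end conditions give two more equations: 2h_0·M_0 + h_0·M_1 = 6(Δ_0 - S'(1)) = 0 and h_3·M_3 + 2h_3·M_4 = 6(S'(7) - Δ_3) = 30.
Hence M_0 = -1/7, M_1 = 2/7, M_2 = 14, M_3 = -214/7, M_4 = 212/7.
On [5, 6], S(x) = -5 + 66/7·(x - 5) + 7·(x - 5)² - 52/7·(x - 5)³.
With (x - 5) = 2/3: S(17/3) = 415/189.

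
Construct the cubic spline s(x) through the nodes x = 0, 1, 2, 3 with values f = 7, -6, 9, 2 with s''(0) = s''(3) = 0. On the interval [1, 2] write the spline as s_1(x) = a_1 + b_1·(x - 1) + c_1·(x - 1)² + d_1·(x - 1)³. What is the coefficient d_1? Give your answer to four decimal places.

-16.6667

Write M_i for s''(x_i). With h_i = 1, 1, 1 and divided differences Δ_i = -13, 15, -7, the continuity of s' gives the tridiagonal system
  1·M_0 + 4·M_1 + 1·M_2 = 6(Δ_1 - Δ_0) = 168
  1·M_1 + 4·M_2 + 1·M_3 = 6(Δ_2 - Δ_1) = -132
Natural end conditions: M_0 = M_3 = 0.
Hence M_0 = 0, M_1 = 268/5, M_2 = -232/5, M_3 = 0.
On [1, 2], with s_1(x) = a_1 + b_1·(x - 1) + c_1·(x - 1)² + d_1·(x - 1)³: c_1 = M_1/2 = 134/5, d_1 = (M_2 - M_1)/(6h_1) = -50/3, b_1 = Δ_1 - h_1(2M_1 + M_2)/6 = 73/15.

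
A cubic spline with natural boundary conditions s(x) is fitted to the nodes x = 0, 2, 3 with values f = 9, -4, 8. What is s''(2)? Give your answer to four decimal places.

Put M_i = s'' at the i-th knot. Here h = (2, 1) and Δ = (-13/2, 12), so the interior equations h_(i-1)·M_(i-1) + 2(h_(i-1)+h_i)·M_i + h_i·M_(i+1) = 6(Δ_i − Δ_(i-1)) read
  2·M_0 + 6·M_1 + 1·M_2 = 6(Δ_1 - Δ_0) = 111
Natural end conditions: M_0 = M_2 = 0.
Hence M_0 = 0, M_1 = 37/2, M_2 = 0.

18.5000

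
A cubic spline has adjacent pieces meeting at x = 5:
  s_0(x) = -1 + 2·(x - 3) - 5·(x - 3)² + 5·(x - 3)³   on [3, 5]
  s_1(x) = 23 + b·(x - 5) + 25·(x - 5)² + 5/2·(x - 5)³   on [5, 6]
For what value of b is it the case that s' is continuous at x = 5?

s_0'(x) = 2 - 10·(x - 3) + 15·(x - 3)², so s_0'(5) = 42. On the right, s_1'(5) = b, so b = 42.

42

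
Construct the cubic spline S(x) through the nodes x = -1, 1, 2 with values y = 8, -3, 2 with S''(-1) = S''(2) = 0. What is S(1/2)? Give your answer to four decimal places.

-2.5469

Let M_i = S''(x_i). Step sizes h_i = 2, 1; slopes of the chords Δ_i = (y_(i+1) - y_i)/h_i = -11/2, 5.
  2·M_0 + 6·M_1 + 1·M_2 = 6(Δ_1 - Δ_0) = 63
Natural end conditions: M_0 = M_2 = 0.
Forward elimination and back-substitution give M_0 = 0, M_1 = 21/2, M_2 = 0.
On [-1, 1], S(x) = 8 - 9·(x + 1) + 0·(x + 1)² + 7/8·(x + 1)³.
With (x + 1) = 3/2: S(1/2) = -163/64.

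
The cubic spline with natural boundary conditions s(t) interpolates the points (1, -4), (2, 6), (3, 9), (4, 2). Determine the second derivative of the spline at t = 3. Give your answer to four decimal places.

-13.2000

Put M_i = s'' at the i-th knot. Here h = (1, 1, 1) and Δ = (10, 3, -7), so the interior equations h_(i-1)·M_(i-1) + 2(h_(i-1)+h_i)·M_i + h_i·M_(i+1) = 6(Δ_i − Δ_(i-1)) read
  1·M_0 + 4·M_1 + 1·M_2 = 6(Δ_1 - Δ_0) = -42
  1·M_1 + 4·M_2 + 1·M_3 = 6(Δ_2 - Δ_1) = -60
Natural end conditions: M_0 = M_3 = 0.
Solving the tridiagonal system: M_0 = 0, M_1 = -36/5, M_2 = -66/5, M_3 = 0.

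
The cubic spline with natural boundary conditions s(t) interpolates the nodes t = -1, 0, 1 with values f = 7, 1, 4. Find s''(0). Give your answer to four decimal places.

With M_i denoting the second derivative at x_i, h_i = 1, 1, and Δ_i = (y_(i+1) − y_i)/h_i = -6, 3:
  1·M_0 + 4·M_1 + 1·M_2 = 6(Δ_1 - Δ_0) = 54
Natural end conditions: M_0 = M_2 = 0.
Solving the tridiagonal system: M_0 = 0, M_1 = 27/2, M_2 = 0.

13.5000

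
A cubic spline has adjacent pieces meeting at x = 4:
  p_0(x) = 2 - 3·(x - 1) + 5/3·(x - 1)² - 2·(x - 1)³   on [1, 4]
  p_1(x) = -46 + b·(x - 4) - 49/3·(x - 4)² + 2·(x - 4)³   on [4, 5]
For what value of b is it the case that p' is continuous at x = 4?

-47

p_0'(x) = -3 + 10/3·(x - 1) - 6·(x - 1)², so p_0'(4) = -47. On the right, p_1'(4) = b, so b = -47.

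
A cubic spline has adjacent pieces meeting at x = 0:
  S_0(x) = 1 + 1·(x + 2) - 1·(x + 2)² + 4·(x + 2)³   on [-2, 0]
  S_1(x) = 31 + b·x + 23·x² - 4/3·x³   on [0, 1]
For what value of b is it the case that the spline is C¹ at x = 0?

45

S_0'(x) = 1 - 2·(x + 2) + 12·(x + 2)², so S_0'(0) = 45. On the right, S_1'(0) = b, so b = 45.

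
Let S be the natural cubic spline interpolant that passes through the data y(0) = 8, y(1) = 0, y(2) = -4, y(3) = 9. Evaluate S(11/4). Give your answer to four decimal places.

4.7500

Put M_i = S'' at the i-th knot. Here h = (1, 1, 1) and Δ = (-8, -4, 13), so the interior equations h_(i-1)·M_(i-1) + 2(h_(i-1)+h_i)·M_i + h_i·M_(i+1) = 6(Δ_i − Δ_(i-1)) read
  1·M_0 + 4·M_1 + 1·M_2 = 6(Δ_1 - Δ_0) = 24
  1·M_1 + 4·M_2 + 1·M_3 = 6(Δ_2 - Δ_1) = 102
Natural end conditions: M_0 = M_3 = 0.
Solving: M_0 = 0, M_1 = -2/5, M_2 = 128/5, M_3 = 0.
On [2, 3], S(x) = -4 + 67/15·(x - 2) + 64/5·(x - 2)² - 64/15·(x - 2)³.
With (x - 2) = 3/4: S(11/4) = 19/4.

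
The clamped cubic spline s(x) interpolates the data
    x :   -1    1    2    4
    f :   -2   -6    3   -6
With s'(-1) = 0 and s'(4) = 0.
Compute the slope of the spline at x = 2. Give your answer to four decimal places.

Let M_i = s''(x_i). Step sizes h_i = 2, 1, 2; slopes of the chords Δ_i = (y_(i+1) - y_i)/h_i = -2, 9, -9/2.
  2·M_0 + 6·M_1 + 1·M_2 = 6(Δ_1 - Δ_0) = 66
  1·M_1 + 6·M_2 + 2·M_3 = 6(Δ_2 - Δ_1) = -81
Clamped end conditions give two more equations: 2h_0·M_0 + h_0·M_1 = 6(Δ_0 - s'(-1)) = -12 and h_2·M_2 + 2h_2·M_3 = 6(s'(4) - Δ_2) = 27.
Solving the tridiagonal system: M_0 = -399/32, M_1 = 303/16, M_2 = -363/16, M_3 = 579/32.
On [2, 4], s'(x) = b_2 + 2c_2·(x - 2) + 3d_2·(x - 2)² with b_2 = Δ_2 - h_2(2M_2 + M_3)/6 = 147/32, c_2 = M_2/2 = -363/32, d_2 = (M_3 - M_2)/(6h_2) = 435/128. So s'(2) = 147/32.

4.5938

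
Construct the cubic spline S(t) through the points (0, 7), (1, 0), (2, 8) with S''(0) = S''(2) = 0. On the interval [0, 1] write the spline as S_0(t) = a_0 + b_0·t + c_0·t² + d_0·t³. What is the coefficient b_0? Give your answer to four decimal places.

-10.7500

With m_i denoting the second derivative at x_i, h_i = 1, 1, and Δ_i = (y_(i+1) − y_i)/h_i = -7, 8:
  1·m_0 + 4·m_1 + 1·m_2 = 6(Δ_1 - Δ_0) = 90
Natural end conditions: m_0 = m_2 = 0.
Hence m_0 = 0, m_1 = 45/2, m_2 = 0.
On [0, 1], with S_0(t) = a_0 + b_0·t + c_0·t² + d_0·t³: c_0 = m_0/2 = 0, d_0 = (m_1 - m_0)/(6h_0) = 15/4, b_0 = Δ_0 - h_0(2m_0 + m_1)/6 = -43/4.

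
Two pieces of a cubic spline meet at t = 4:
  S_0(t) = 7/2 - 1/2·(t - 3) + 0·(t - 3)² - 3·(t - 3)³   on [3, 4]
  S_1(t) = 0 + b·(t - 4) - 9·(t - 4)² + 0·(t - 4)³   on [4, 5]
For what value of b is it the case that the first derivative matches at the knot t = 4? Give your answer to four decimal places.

S_0'(t) = -1/2 + 0·(t - 3) - 9·(t - 3)², so S_0'(4) = -19/2. On the right, S_1'(4) = b, so b = -19/2.

-9.5000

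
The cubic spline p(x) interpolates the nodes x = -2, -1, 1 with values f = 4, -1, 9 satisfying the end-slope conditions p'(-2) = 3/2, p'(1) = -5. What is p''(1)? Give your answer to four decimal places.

Let σ_i = p''(x_i). Step sizes h_i = 1, 2; slopes of the chords Δ_i = (y_(i+1) - y_i)/h_i = -5, 5.
  1·σ_0 + 6·σ_1 + 2·σ_2 = 6(Δ_1 - Δ_0) = 60
Clamped end conditions give two more equations: 2h_0·σ_0 + h_0·σ_1 = 6(Δ_0 - p'(-2)) = -39 and h_1·σ_1 + 2h_1·σ_2 = 6(p'(1) - Δ_1) = -60.
Hence σ_0 = -95/3, σ_1 = 73/3, σ_2 = -163/6.

-27.1667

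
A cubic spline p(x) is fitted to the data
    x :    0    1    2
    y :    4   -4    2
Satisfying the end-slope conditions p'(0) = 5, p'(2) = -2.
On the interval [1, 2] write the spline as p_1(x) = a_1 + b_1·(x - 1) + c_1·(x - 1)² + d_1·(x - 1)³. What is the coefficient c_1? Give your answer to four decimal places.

Put m_i = p'' at the i-th knot. Here h = (1, 1) and Δ = (-8, 6), so the interior equations h_(i-1)·m_(i-1) + 2(h_(i-1)+h_i)·m_i + h_i·m_(i+1) = 6(Δ_i − Δ_(i-1)) read
  1·m_0 + 4·m_1 + 1·m_2 = 6(Δ_1 - Δ_0) = 84
Clamped end conditions give two more equations: 2h_0·m_0 + h_0·m_1 = 6(Δ_0 - p'(0)) = -78 and h_1·m_1 + 2h_1·m_2 = 6(p'(2) - Δ_1) = -48.
Solving: m_0 = -127/2, m_1 = 49, m_2 = -97/2.
On [1, 2], with p_1(x) = a_1 + b_1·(x - 1) + c_1·(x - 1)² + d_1·(x - 1)³: c_1 = m_1/2 = 49/2, d_1 = (m_2 - m_1)/(6h_1) = -65/4, b_1 = Δ_1 - h_1(2m_1 + m_2)/6 = -9/4.

24.5000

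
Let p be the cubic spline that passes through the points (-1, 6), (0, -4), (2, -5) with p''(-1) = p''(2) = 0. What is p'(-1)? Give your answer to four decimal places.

-11.5833

With M_i denoting the second derivative at x_i, h_i = 1, 2, and Δ_i = (y_(i+1) − y_i)/h_i = -10, -1/2:
  1·M_0 + 6·M_1 + 2·M_2 = 6(Δ_1 - Δ_0) = 57
Natural end conditions: M_0 = M_2 = 0.
Solving the tridiagonal system: M_0 = 0, M_1 = 19/2, M_2 = 0.
On [-1, 0], p'(t) = b_0 + 2c_0·(t + 1) + 3d_0·(t + 1)² with b_0 = Δ_0 - h_0(2M_0 + M_1)/6 = -139/12, c_0 = M_0/2 = 0, d_0 = (M_1 - M_0)/(6h_0) = 19/12. So p'(-1) = -139/12.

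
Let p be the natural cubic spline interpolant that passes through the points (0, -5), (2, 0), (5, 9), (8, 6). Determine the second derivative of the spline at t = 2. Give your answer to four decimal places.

Put m_i = p'' at the i-th knot. Here h = (2, 3, 3) and Δ = (5/2, 3, -1), so the interior equations h_(i-1)·m_(i-1) + 2(h_(i-1)+h_i)·m_i + h_i·m_(i+1) = 6(Δ_i − Δ_(i-1)) read
  2·m_0 + 10·m_1 + 3·m_2 = 6(Δ_1 - Δ_0) = 3
  3·m_1 + 12·m_2 + 3·m_3 = 6(Δ_2 - Δ_1) = -24
Natural end conditions: m_0 = m_3 = 0.
Hence m_0 = 0, m_1 = 36/37, m_2 = -83/37, m_3 = 0.

0.9730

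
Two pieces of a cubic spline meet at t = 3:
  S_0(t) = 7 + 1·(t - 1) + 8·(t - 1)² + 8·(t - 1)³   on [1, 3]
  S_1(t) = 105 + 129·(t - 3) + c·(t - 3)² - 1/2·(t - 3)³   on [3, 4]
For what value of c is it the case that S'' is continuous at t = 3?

S_0''(t) = 16 + 48·(t - 1), so S_0''(3) = 112. On the right, S_1''(3) = 2c, so c = 56.

56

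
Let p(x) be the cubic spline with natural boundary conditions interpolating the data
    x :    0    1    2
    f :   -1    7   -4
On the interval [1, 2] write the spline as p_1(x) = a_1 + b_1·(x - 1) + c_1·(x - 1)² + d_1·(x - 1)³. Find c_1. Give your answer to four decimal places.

With m_i denoting the second derivative at x_i, h_i = 1, 1, and Δ_i = (y_(i+1) − y_i)/h_i = 8, -11:
  1·m_0 + 4·m_1 + 1·m_2 = 6(Δ_1 - Δ_0) = -114
Natural end conditions: m_0 = m_2 = 0.
Hence m_0 = 0, m_1 = -57/2, m_2 = 0.
On [1, 2], with p_1(x) = a_1 + b_1·(x - 1) + c_1·(x - 1)² + d_1·(x - 1)³: c_1 = m_1/2 = -57/4, d_1 = (m_2 - m_1)/(6h_1) = 19/4, b_1 = Δ_1 - h_1(2m_1 + m_2)/6 = -3/2.

-14.2500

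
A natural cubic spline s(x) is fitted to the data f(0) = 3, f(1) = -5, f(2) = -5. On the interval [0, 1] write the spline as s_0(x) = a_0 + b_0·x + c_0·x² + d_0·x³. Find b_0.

-10

Let M_i = s''(x_i). Step sizes h_i = 1, 1; slopes of the chords Δ_i = (y_(i+1) - y_i)/h_i = -8, 0.
  1·M_0 + 4·M_1 + 1·M_2 = 6(Δ_1 - Δ_0) = 48
Natural end conditions: M_0 = M_2 = 0.
Solving: M_0 = 0, M_1 = 12, M_2 = 0.
On [0, 1], with s_0(x) = a_0 + b_0·x + c_0·x² + d_0·x³: c_0 = M_0/2 = 0, d_0 = (M_1 - M_0)/(6h_0) = 2, b_0 = Δ_0 - h_0(2M_0 + M_1)/6 = -10.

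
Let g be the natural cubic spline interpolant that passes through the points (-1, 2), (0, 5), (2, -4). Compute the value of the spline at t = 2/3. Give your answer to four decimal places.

3.8519

Write M_i for g''(x_i). With h_i = 1, 2 and divided differences Δ_i = 3, -9/2, the continuity of g' gives the tridiagonal system
  1·M_0 + 6·M_1 + 2·M_2 = 6(Δ_1 - Δ_0) = -45
Natural end conditions: M_0 = M_2 = 0.
Hence M_0 = 0, M_1 = -15/2, M_2 = 0.
On [0, 2], g(t) = 5 + 1/2·t - 15/4·t² + 5/8·t³.
With t = 2/3: g(2/3) = 104/27.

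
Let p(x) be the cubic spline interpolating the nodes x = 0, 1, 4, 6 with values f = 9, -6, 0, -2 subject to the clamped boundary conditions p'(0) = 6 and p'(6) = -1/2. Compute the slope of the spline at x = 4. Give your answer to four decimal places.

Write σ_i for p''(x_i). With h_i = 1, 3, 2 and divided differences Δ_i = -15, 2, -1, the continuity of p' gives the tridiagonal system
  1·σ_0 + 8·σ_1 + 3·σ_2 = 6(Δ_1 - Δ_0) = 102
  3·σ_1 + 10·σ_2 + 2·σ_3 = 6(Δ_2 - Δ_1) = -18
Clamped end conditions give two more equations: 2h_0·σ_0 + h_0·σ_1 = 6(Δ_0 - p'(0)) = -126 and h_2·σ_2 + 2h_2·σ_3 = 6(p'(6) - Δ_2) = 3.
Solving the tridiagonal system: σ_0 = -1981/26, σ_1 = 343/13, σ_2 = -285/26, σ_3 = 81/13.
On [4, 6], p'(x) = b_2 + 2c_2·(x - 4) + 3d_2·(x - 4)² with b_2 = Δ_2 - h_2(2σ_2 + σ_3)/6 = 55/13, c_2 = σ_2/2 = -285/52, d_2 = (σ_3 - σ_2)/(6h_2) = 149/104. So p'(4) = 55/13.

4.2308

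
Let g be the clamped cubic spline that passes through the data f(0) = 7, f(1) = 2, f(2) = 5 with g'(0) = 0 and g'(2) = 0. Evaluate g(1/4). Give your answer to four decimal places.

Write σ_i for g''(x_i). With h_i = 1, 1 and divided differences Δ_i = -5, 3, the continuity of g' gives the tridiagonal system
  1·σ_0 + 4·σ_1 + 1·σ_2 = 6(Δ_1 - Δ_0) = 48
Clamped end conditions give two more equations: 2h_0·σ_0 + h_0·σ_1 = 6(Δ_0 - g'(0)) = -30 and h_1·σ_1 + 2h_1·σ_2 = 6(g'(2) - Δ_1) = -18.
Solving the tridiagonal system: σ_0 = -27, σ_1 = 24, σ_2 = -21.
On [0, 1], g(t) = 7 + 0·t - 27/2·t² + 17/2·t³.
With t = 1/4: g(1/4) = 805/128.

6.2891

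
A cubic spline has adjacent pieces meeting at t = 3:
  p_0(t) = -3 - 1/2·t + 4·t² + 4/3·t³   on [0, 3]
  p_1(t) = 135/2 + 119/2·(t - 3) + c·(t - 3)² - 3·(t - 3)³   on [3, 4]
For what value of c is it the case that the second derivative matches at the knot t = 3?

16

p_0''(t) = 8 + 8·t, so p_0''(3) = 32. On the right, p_1''(3) = 2c, so c = 16.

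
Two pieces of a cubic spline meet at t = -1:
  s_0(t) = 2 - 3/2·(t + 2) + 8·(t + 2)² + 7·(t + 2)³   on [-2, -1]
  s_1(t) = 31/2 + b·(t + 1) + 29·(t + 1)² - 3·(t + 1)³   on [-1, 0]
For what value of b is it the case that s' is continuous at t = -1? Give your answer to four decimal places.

s_0'(t) = -3/2 + 16·(t + 2) + 21·(t + 2)², so s_0'(-1) = 71/2. On the right, s_1'(-1) = b, so b = 71/2.

35.5000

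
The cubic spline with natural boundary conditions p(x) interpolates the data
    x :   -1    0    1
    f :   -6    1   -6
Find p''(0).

-21

Write m_i for p''(x_i). With h_i = 1, 1 and divided differences Δ_i = 7, -7, the continuity of p' gives the tridiagonal system
  1·m_0 + 4·m_1 + 1·m_2 = 6(Δ_1 - Δ_0) = -84
Natural end conditions: m_0 = m_2 = 0.
Hence m_0 = 0, m_1 = -21, m_2 = 0.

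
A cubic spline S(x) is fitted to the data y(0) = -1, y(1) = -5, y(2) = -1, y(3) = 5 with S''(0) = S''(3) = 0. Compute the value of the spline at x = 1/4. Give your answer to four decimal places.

-2.4688

Write M_i for S''(x_i). With h_i = 1, 1, 1 and divided differences Δ_i = -4, 4, 6, the continuity of S' gives the tridiagonal system
  1·M_0 + 4·M_1 + 1·M_2 = 6(Δ_1 - Δ_0) = 48
  1·M_1 + 4·M_2 + 1·M_3 = 6(Δ_2 - Δ_1) = 12
Natural end conditions: M_0 = M_3 = 0.
Solving: M_0 = 0, M_1 = 12, M_2 = 0, M_3 = 0.
On [0, 1], S(x) = -1 - 6·x + 0·x² + 2·x³.
With x = 1/4: S(1/4) = -79/32.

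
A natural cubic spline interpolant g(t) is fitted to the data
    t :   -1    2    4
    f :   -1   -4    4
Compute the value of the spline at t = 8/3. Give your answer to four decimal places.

-2.0741

Put m_i = g'' at the i-th knot. Here h = (3, 2) and Δ = (-1, 4), so the interior equations h_(i-1)·m_(i-1) + 2(h_(i-1)+h_i)·m_i + h_i·m_(i+1) = 6(Δ_i − Δ_(i-1)) read
  3·m_0 + 10·m_1 + 2·m_2 = 6(Δ_1 - Δ_0) = 30
Natural end conditions: m_0 = m_2 = 0.
Solving the tridiagonal system: m_0 = 0, m_1 = 3, m_2 = 0.
On [2, 4], g(t) = -4 + 2·(t - 2) + 3/2·(t - 2)² - 1/4·(t - 2)³.
With (t - 2) = 2/3: g(8/3) = -56/27.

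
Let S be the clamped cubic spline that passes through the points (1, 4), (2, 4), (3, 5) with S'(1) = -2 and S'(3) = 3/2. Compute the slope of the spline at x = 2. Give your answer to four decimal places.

0.8750

Let σ_i = S''(x_i). Step sizes h_i = 1, 1; slopes of the chords Δ_i = (y_(i+1) - y_i)/h_i = 0, 1.
  1·σ_0 + 4·σ_1 + 1·σ_2 = 6(Δ_1 - Δ_0) = 6
Clamped end conditions give two more equations: 2h_0·σ_0 + h_0·σ_1 = 6(Δ_0 - S'(1)) = 12 and h_1·σ_1 + 2h_1·σ_2 = 6(S'(3) - Δ_1) = 3.
Hence σ_0 = 25/4, σ_1 = -1/2, σ_2 = 7/4.
On [2, 3], S'(x) = b_1 + 2c_1·(x - 2) + 3d_1·(x - 2)² with b_1 = Δ_1 - h_1(2σ_1 + σ_2)/6 = 7/8, c_1 = σ_1/2 = -1/4, d_1 = (σ_2 - σ_1)/(6h_1) = 3/8. So S'(2) = 7/8.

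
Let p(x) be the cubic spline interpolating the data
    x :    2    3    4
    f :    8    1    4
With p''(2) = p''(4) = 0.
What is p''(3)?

Let M_i = p''(x_i). Step sizes h_i = 1, 1; slopes of the chords Δ_i = (y_(i+1) - y_i)/h_i = -7, 3.
  1·M_0 + 4·M_1 + 1·M_2 = 6(Δ_1 - Δ_0) = 60
Natural end conditions: M_0 = M_2 = 0.
Forward elimination and back-substitution give M_0 = 0, M_1 = 15, M_2 = 0.

15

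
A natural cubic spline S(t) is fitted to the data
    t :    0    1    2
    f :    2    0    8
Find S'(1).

Let σ_i = S''(x_i). Step sizes h_i = 1, 1; slopes of the chords Δ_i = (y_(i+1) - y_i)/h_i = -2, 8.
  1·σ_0 + 4·σ_1 + 1·σ_2 = 6(Δ_1 - Δ_0) = 60
Natural end conditions: σ_0 = σ_2 = 0.
Solving the tridiagonal system: σ_0 = 0, σ_1 = 15, σ_2 = 0.
On [1, 2], S'(t) = b_1 + 2c_1·(t - 1) + 3d_1·(t - 1)² with b_1 = Δ_1 - h_1(2σ_1 + σ_2)/6 = 3, c_1 = σ_1/2 = 15/2, d_1 = (σ_2 - σ_1)/(6h_1) = -5/2. So S'(1) = 3.

3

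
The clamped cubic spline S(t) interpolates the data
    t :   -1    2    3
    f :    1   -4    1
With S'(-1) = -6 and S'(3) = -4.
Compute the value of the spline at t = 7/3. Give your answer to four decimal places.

-1.3333

Let σ_i = S''(x_i). Step sizes h_i = 3, 1; slopes of the chords Δ_i = (y_(i+1) - y_i)/h_i = -5/3, 5.
  3·σ_0 + 8·σ_1 + 1·σ_2 = 6(Δ_1 - Δ_0) = 40
Clamped end conditions give two more equations: 2h_0·σ_0 + h_0·σ_1 = 6(Δ_0 - S'(-1)) = 26 and h_1·σ_1 + 2h_1·σ_2 = 6(S'(3) - Δ_1) = -54.
Solving: σ_0 = -1/6, σ_1 = 9, σ_2 = -63/2.
On [2, 3], S(t) = -4 + 29/4·(t - 2) + 9/2·(t - 2)² - 27/4·(t - 2)³.
With (t - 2) = 1/3: S(7/3) = -4/3.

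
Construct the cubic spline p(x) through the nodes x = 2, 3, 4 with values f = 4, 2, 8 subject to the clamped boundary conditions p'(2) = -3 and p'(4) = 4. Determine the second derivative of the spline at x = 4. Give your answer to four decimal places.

Let M_i = p''(x_i). Step sizes h_i = 1, 1; slopes of the chords Δ_i = (y_(i+1) - y_i)/h_i = -2, 6.
  1·M_0 + 4·M_1 + 1·M_2 = 6(Δ_1 - Δ_0) = 48
Clamped end conditions give two more equations: 2h_0·M_0 + h_0·M_1 = 6(Δ_0 - p'(2)) = 6 and h_1·M_1 + 2h_1·M_2 = 6(p'(4) - Δ_1) = -12.
Solving: M_0 = -11/2, M_1 = 17, M_2 = -29/2.

-14.5000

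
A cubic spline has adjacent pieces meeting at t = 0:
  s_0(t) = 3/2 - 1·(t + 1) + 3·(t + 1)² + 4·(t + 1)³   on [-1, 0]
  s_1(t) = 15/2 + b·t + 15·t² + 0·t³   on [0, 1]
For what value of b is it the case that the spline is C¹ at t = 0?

17

s_0'(t) = -1 + 6·(t + 1) + 12·(t + 1)², so s_0'(0) = 17. On the right, s_1'(0) = b, so b = 17.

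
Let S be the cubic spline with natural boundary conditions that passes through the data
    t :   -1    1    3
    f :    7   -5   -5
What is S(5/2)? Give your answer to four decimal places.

With M_i denoting the second derivative at x_i, h_i = 2, 2, and Δ_i = (y_(i+1) − y_i)/h_i = -6, 0:
  2·M_0 + 8·M_1 + 2·M_2 = 6(Δ_1 - Δ_0) = 36
Natural end conditions: M_0 = M_2 = 0.
Solving: M_0 = 0, M_1 = 9/2, M_2 = 0.
On [1, 3], S(t) = -5 - 3·(t - 1) + 9/4·(t - 1)² - 3/8·(t - 1)³.
With (t - 1) = 3/2: S(5/2) = -365/64.

-5.7031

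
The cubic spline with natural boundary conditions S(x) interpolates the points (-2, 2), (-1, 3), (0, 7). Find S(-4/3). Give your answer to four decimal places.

Put m_i = S'' at the i-th knot. Here h = (1, 1) and Δ = (1, 4), so the interior equations h_(i-1)·m_(i-1) + 2(h_(i-1)+h_i)·m_i + h_i·m_(i+1) = 6(Δ_i − Δ_(i-1)) read
  1·m_0 + 4·m_1 + 1·m_2 = 6(Δ_1 - Δ_0) = 18
Natural end conditions: m_0 = m_2 = 0.
Forward elimination and back-substitution give m_0 = 0, m_1 = 9/2, m_2 = 0.
On [-2, -1], S(x) = 2 + 1/4·(x + 2) + 0·(x + 2)² + 3/4·(x + 2)³.
With (x + 2) = 2/3: S(-4/3) = 43/18.

2.3889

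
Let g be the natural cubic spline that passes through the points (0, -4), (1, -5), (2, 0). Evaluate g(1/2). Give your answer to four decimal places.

Let M_i = g''(x_i). Step sizes h_i = 1, 1; slopes of the chords Δ_i = (y_(i+1) - y_i)/h_i = -1, 5.
  1·M_0 + 4·M_1 + 1·M_2 = 6(Δ_1 - Δ_0) = 36
Natural end conditions: M_0 = M_2 = 0.
Hence M_0 = 0, M_1 = 9, M_2 = 0.
On [0, 1], g(x) = -4 - 5/2·x + 0·x² + 3/2·x³.
With x = 1/2: g(1/2) = -81/16.

-5.0625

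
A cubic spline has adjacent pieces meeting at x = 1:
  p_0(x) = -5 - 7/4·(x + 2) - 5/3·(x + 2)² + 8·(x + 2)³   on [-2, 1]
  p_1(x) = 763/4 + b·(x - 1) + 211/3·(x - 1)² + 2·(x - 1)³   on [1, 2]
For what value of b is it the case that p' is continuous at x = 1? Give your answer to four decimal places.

p_0'(x) = -7/4 - 10/3·(x + 2) + 24·(x + 2)², so p_0'(1) = 817/4. On the right, p_1'(1) = b, so b = 817/4.

204.2500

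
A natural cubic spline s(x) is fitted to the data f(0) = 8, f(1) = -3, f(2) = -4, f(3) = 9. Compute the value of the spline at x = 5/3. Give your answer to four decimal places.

Write σ_i for s''(x_i). With h_i = 1, 1, 1 and divided differences Δ_i = -11, -1, 13, the continuity of s' gives the tridiagonal system
  1·σ_0 + 4·σ_1 + 1·σ_2 = 6(Δ_1 - Δ_0) = 60
  1·σ_1 + 4·σ_2 + 1·σ_3 = 6(Δ_2 - Δ_1) = 84
Natural end conditions: σ_0 = σ_3 = 0.
Forward elimination and back-substitution give σ_0 = 0, σ_1 = 52/5, σ_2 = 92/5, σ_3 = 0.
On [1, 2], s(x) = -3 - 113/15·(x - 1) + 26/5·(x - 1)² + 4/3·(x - 1)³.
With (x - 1) = 2/3: s(5/3) = -2153/405.

-5.3160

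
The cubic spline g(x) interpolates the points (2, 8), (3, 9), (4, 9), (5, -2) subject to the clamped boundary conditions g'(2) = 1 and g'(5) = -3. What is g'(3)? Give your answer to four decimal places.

With m_i denoting the second derivative at x_i, h_i = 1, 1, 1, and Δ_i = (y_(i+1) − y_i)/h_i = 1, 0, -11:
  1·m_0 + 4·m_1 + 1·m_2 = 6(Δ_1 - Δ_0) = -6
  1·m_1 + 4·m_2 + 1·m_3 = 6(Δ_2 - Δ_1) = -66
Clamped end conditions give two more equations: 2h_0·m_0 + h_0·m_1 = 6(Δ_0 - g'(2)) = 0 and h_2·m_2 + 2h_2·m_3 = 6(g'(5) - Δ_2) = 48.
Forward elimination and back-substitution give m_0 = -46/15, m_1 = 92/15, m_2 = -412/15, m_3 = 566/15.
On [3, 4], g'(x) = b_1 + 2c_1·(x - 3) + 3d_1·(x - 3)² with b_1 = Δ_1 - h_1(2m_1 + m_2)/6 = 38/15, c_1 = m_1/2 = 46/15, d_1 = (m_2 - m_1)/(6h_1) = -28/5. So g'(3) = 38/15.

2.5333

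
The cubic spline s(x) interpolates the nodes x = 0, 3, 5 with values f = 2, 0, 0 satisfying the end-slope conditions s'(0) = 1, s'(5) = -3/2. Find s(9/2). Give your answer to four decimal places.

0.4078

Write M_i for s''(x_i). With h_i = 3, 2 and divided differences Δ_i = -2/3, 0, the continuity of s' gives the tridiagonal system
  3·M_0 + 10·M_1 + 2·M_2 = 6(Δ_1 - Δ_0) = 4
Clamped end conditions give two more equations: 2h_0·M_0 + h_0·M_1 = 6(Δ_0 - s'(0)) = -10 and h_1·M_1 + 2h_1·M_2 = 6(s'(5) - Δ_1) = -9.
Solving the tridiagonal system: M_0 = -77/30, M_1 = 9/5, M_2 = -63/20.
On [3, 5], s(x) = 0 - 3/20·(x - 3) + 9/10·(x - 3)² - 33/80·(x - 3)³.
With (x - 3) = 3/2: s(9/2) = 261/640.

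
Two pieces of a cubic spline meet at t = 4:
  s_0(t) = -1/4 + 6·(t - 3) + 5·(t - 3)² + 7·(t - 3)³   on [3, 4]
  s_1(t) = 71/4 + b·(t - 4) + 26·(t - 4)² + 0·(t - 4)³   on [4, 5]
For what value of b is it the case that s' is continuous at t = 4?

s_0'(t) = 6 + 10·(t - 3) + 21·(t - 3)², so s_0'(4) = 37. On the right, s_1'(4) = b, so b = 37.

37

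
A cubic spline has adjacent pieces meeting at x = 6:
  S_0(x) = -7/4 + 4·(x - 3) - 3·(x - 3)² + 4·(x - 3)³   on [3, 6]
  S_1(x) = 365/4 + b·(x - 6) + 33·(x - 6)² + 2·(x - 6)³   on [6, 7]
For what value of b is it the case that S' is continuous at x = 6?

S_0'(x) = 4 - 6·(x - 3) + 12·(x - 3)², so S_0'(6) = 94. On the right, S_1'(6) = b, so b = 94.

94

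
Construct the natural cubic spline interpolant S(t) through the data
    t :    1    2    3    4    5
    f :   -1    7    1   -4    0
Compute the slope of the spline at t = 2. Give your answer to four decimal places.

0.6786

With m_i denoting the second derivative at x_i, h_i = 1, 1, 1, 1, and Δ_i = (y_(i+1) − y_i)/h_i = 8, -6, -5, 4:
  1·m_0 + 4·m_1 + 1·m_2 = 6(Δ_1 - Δ_0) = -84
  1·m_1 + 4·m_2 + 1·m_3 = 6(Δ_2 - Δ_1) = 6
  1·m_2 + 4·m_3 + 1·m_4 = 6(Δ_3 - Δ_2) = 54
Natural end conditions: m_0 = m_4 = 0.
Forward elimination and back-substitution give m_0 = 0, m_1 = -615/28, m_2 = 27/7, m_3 = 351/28, m_4 = 0.
On [2, 3], S'(t) = b_1 + 2c_1·(t - 2) + 3d_1·(t - 2)² with b_1 = Δ_1 - h_1(2m_1 + m_2)/6 = 19/28, c_1 = m_1/2 = -615/56, d_1 = (m_2 - m_1)/(6h_1) = 241/56. So S'(2) = 19/28.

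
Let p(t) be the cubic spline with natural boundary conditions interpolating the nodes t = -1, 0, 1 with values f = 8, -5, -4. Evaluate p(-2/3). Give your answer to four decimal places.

Put M_i = p'' at the i-th knot. Here h = (1, 1) and Δ = (-13, 1), so the interior equations h_(i-1)·M_(i-1) + 2(h_(i-1)+h_i)·M_i + h_i·M_(i+1) = 6(Δ_i − Δ_(i-1)) read
  1·M_0 + 4·M_1 + 1·M_2 = 6(Δ_1 - Δ_0) = 84
Natural end conditions: M_0 = M_2 = 0.
Solving: M_0 = 0, M_1 = 21, M_2 = 0.
On [-1, 0], p(t) = 8 - 33/2·(t + 1) + 0·(t + 1)² + 7/2·(t + 1)³.
With (t + 1) = 1/3: p(-2/3) = 71/27.

2.6296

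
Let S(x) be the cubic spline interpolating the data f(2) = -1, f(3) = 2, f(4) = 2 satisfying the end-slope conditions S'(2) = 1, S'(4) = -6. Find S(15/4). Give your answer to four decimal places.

Let σ_i = S''(x_i). Step sizes h_i = 1, 1; slopes of the chords Δ_i = (y_(i+1) - y_i)/h_i = 3, 0.
  1·σ_0 + 4·σ_1 + 1·σ_2 = 6(Δ_1 - Δ_0) = -18
Clamped end conditions give two more equations: 2h_0·σ_0 + h_0·σ_1 = 6(Δ_0 - S'(2)) = 12 and h_1·σ_1 + 2h_1·σ_2 = 6(S'(4) - Δ_1) = -36.
Hence σ_0 = 7, σ_1 = -2, σ_2 = -17.
On [3, 4], S(x) = 2 + 7/2·(x - 3) - 1·(x - 3)² - 5/2·(x - 3)³.
With (x - 3) = 3/4: S(15/4) = 385/128.

3.0078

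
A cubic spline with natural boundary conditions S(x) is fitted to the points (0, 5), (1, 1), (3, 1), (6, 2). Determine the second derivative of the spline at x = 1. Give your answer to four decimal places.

4.2143

With m_i denoting the second derivative at x_i, h_i = 1, 2, 3, and Δ_i = (y_(i+1) − y_i)/h_i = -4, 0, 1/3:
  1·m_0 + 6·m_1 + 2·m_2 = 6(Δ_1 - Δ_0) = 24
  2·m_1 + 10·m_2 + 3·m_3 = 6(Δ_2 - Δ_1) = 2
Natural end conditions: m_0 = m_3 = 0.
Forward elimination and back-substitution give m_0 = 0, m_1 = 59/14, m_2 = -9/14, m_3 = 0.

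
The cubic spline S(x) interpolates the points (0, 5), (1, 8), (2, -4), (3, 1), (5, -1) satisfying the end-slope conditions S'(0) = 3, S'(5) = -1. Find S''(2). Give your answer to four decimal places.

38.3902

With M_i denoting the second derivative at x_i, h_i = 1, 1, 1, 2, and Δ_i = (y_(i+1) − y_i)/h_i = 3, -12, 5, -1:
  1·M_0 + 4·M_1 + 1·M_2 = 6(Δ_1 - Δ_0) = -90
  1·M_1 + 4·M_2 + 1·M_3 = 6(Δ_2 - Δ_1) = 102
  1·M_2 + 6·M_3 + 2·M_4 = 6(Δ_3 - Δ_2) = -36
Clamped end conditions give two more equations: 2h_0·M_0 + h_0·M_1 = 6(Δ_0 - S'(0)) = 0 and h_3·M_3 + 2h_3·M_4 = 6(S'(5) - Δ_3) = 0.
Hence M_0 = 752/41, M_1 = -1504/41, M_2 = 1574/41, M_3 = -610/41, M_4 = 305/41.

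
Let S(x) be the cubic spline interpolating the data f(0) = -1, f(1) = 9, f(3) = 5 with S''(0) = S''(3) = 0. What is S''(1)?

With σ_i denoting the second derivative at x_i, h_i = 1, 2, and Δ_i = (y_(i+1) − y_i)/h_i = 10, -2:
  1·σ_0 + 6·σ_1 + 2·σ_2 = 6(Δ_1 - Δ_0) = -72
Natural end conditions: σ_0 = σ_2 = 0.
Solving: σ_0 = 0, σ_1 = -12, σ_2 = 0.

-12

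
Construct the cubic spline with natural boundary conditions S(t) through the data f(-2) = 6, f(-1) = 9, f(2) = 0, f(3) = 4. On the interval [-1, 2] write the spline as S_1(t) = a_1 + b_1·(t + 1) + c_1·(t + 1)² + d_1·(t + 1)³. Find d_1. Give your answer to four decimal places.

0.8667

With M_i denoting the second derivative at x_i, h_i = 1, 3, 1, and Δ_i = (y_(i+1) − y_i)/h_i = 3, -3, 4:
  1·M_0 + 8·M_1 + 3·M_2 = 6(Δ_1 - Δ_0) = -36
  3·M_1 + 8·M_2 + 1·M_3 = 6(Δ_2 - Δ_1) = 42
Natural end conditions: M_0 = M_3 = 0.
Forward elimination and back-substitution give M_0 = 0, M_1 = -414/55, M_2 = 444/55, M_3 = 0.
On [-1, 2], with S_1(t) = a_1 + b_1·(t + 1) + c_1·(t + 1)² + d_1·(t + 1)³: c_1 = M_1/2 = -207/55, d_1 = (M_2 - M_1)/(6h_1) = 13/15, b_1 = Δ_1 - h_1(2M_1 + M_2)/6 = 27/55.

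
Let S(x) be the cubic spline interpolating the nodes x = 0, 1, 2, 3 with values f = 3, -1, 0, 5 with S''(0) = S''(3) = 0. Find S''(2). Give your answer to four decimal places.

Put σ_i = S'' at the i-th knot. Here h = (1, 1, 1) and Δ = (-4, 1, 5), so the interior equations h_(i-1)·σ_(i-1) + 2(h_(i-1)+h_i)·σ_i + h_i·σ_(i+1) = 6(Δ_i − Δ_(i-1)) read
  1·σ_0 + 4·σ_1 + 1·σ_2 = 6(Δ_1 - Δ_0) = 30
  1·σ_1 + 4·σ_2 + 1·σ_3 = 6(Δ_2 - Δ_1) = 24
Natural end conditions: σ_0 = σ_3 = 0.
Solving the tridiagonal system: σ_0 = 0, σ_1 = 32/5, σ_2 = 22/5, σ_3 = 0.

4.4000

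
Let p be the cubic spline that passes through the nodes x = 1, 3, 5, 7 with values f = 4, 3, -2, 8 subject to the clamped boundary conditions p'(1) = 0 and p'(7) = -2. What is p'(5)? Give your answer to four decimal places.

3.1333

Write m_i for p''(x_i). With h_i = 2, 2, 2 and divided differences Δ_i = -1/2, -5/2, 5, the continuity of p' gives the tridiagonal system
  2·m_0 + 8·m_1 + 2·m_2 = 6(Δ_1 - Δ_0) = -12
  2·m_1 + 8·m_2 + 2·m_3 = 6(Δ_2 - Δ_1) = 45
Clamped end conditions give two more equations: 2h_0·m_0 + h_0·m_1 = 6(Δ_0 - p'(1)) = -3 and h_2·m_2 + 2h_2·m_3 = 6(p'(7) - Δ_2) = -42.
Solving: m_0 = 23/15, m_1 = -137/30, m_2 = 161/15, m_3 = -238/15.
On [5, 7], p'(x) = b_2 + 2c_2·(x - 5) + 3d_2·(x - 5)² with b_2 = Δ_2 - h_2(2m_2 + m_3)/6 = 47/15, c_2 = m_2/2 = 161/30, d_2 = (m_3 - m_2)/(6h_2) = -133/60. So p'(5) = 47/15.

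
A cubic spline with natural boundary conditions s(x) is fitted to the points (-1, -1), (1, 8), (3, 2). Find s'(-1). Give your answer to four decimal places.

With M_i denoting the second derivative at x_i, h_i = 2, 2, and Δ_i = (y_(i+1) − y_i)/h_i = 9/2, -3:
  2·M_0 + 8·M_1 + 2·M_2 = 6(Δ_1 - Δ_0) = -45
Natural end conditions: M_0 = M_2 = 0.
Forward elimination and back-substitution give M_0 = 0, M_1 = -45/8, M_2 = 0.
On [-1, 1], s'(x) = b_0 + 2c_0·(x + 1) + 3d_0·(x + 1)² with b_0 = Δ_0 - h_0(2M_0 + M_1)/6 = 51/8, c_0 = M_0/2 = 0, d_0 = (M_1 - M_0)/(6h_0) = -15/32. So s'(-1) = 51/8.

6.3750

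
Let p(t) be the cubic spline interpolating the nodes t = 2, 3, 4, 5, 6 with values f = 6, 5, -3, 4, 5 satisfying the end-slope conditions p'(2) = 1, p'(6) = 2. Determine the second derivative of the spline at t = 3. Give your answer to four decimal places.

Write M_i for p''(x_i). With h_i = 1, 1, 1, 1 and divided differences Δ_i = -1, -8, 7, 1, the continuity of p' gives the tridiagonal system
  1·M_0 + 4·M_1 + 1·M_2 = 6(Δ_1 - Δ_0) = -42
  1·M_1 + 4·M_2 + 1·M_3 = 6(Δ_2 - Δ_1) = 90
  1·M_2 + 4·M_3 + 1·M_4 = 6(Δ_3 - Δ_2) = -36
Clamped end conditions give two more equations: 2h_0·M_0 + h_0·M_1 = 6(Δ_0 - p'(2)) = -12 and h_3·M_3 + 2h_3·M_4 = 6(p'(6) - Δ_3) = 6.
Hence M_0 = 53/14, M_1 = -137/7, M_2 = 65/2, M_3 = -143/7, M_4 = 185/14.

-19.5714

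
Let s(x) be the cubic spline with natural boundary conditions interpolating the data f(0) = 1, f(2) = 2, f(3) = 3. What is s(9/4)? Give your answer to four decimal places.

2.2227

Let M_i = s''(x_i). Step sizes h_i = 2, 1; slopes of the chords Δ_i = (y_(i+1) - y_i)/h_i = 1/2, 1.
  2·M_0 + 6·M_1 + 1·M_2 = 6(Δ_1 - Δ_0) = 3
Natural end conditions: M_0 = M_2 = 0.
Hence M_0 = 0, M_1 = 1/2, M_2 = 0.
On [2, 3], s(x) = 2 + 5/6·(x - 2) + 1/4·(x - 2)² - 1/12·(x - 2)³.
With (x - 2) = 1/4: s(9/4) = 569/256.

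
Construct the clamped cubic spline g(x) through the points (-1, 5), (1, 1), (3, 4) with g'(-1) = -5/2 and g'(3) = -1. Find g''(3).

-6

Write σ_i for g''(x_i). With h_i = 2, 2 and divided differences Δ_i = -2, 3/2, the continuity of g' gives the tridiagonal system
  2·σ_0 + 8·σ_1 + 2·σ_2 = 6(Δ_1 - Δ_0) = 21
Clamped end conditions give two more equations: 2h_0·σ_0 + h_0·σ_1 = 6(Δ_0 - g'(-1)) = 3 and h_1·σ_1 + 2h_1·σ_2 = 6(g'(3) - Δ_1) = -15.
Hence σ_0 = -3/2, σ_1 = 9/2, σ_2 = -6.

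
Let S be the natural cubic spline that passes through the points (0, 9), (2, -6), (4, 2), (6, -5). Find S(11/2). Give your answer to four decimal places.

-1.9531

With m_i denoting the second derivative at x_i, h_i = 2, 2, 2, and Δ_i = (y_(i+1) − y_i)/h_i = -15/2, 4, -7/2:
  2·m_0 + 8·m_1 + 2·m_2 = 6(Δ_1 - Δ_0) = 69
  2·m_1 + 8·m_2 + 2·m_3 = 6(Δ_2 - Δ_1) = -45
Natural end conditions: m_0 = m_3 = 0.
Hence m_0 = 0, m_1 = 107/10, m_2 = -83/10, m_3 = 0.
On [4, 6], S(x) = 2 + 61/30·(x - 4) - 83/20·(x - 4)² + 83/120·(x - 4)³.
With (x - 4) = 3/2: S(11/2) = -125/64.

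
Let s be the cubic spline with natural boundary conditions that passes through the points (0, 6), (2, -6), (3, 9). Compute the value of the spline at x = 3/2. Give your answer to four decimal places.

-7.5938

Put M_i = s'' at the i-th knot. Here h = (2, 1) and Δ = (-6, 15), so the interior equations h_(i-1)·M_(i-1) + 2(h_(i-1)+h_i)·M_i + h_i·M_(i+1) = 6(Δ_i − Δ_(i-1)) read
  2·M_0 + 6·M_1 + 1·M_2 = 6(Δ_1 - Δ_0) = 126
Natural end conditions: M_0 = M_2 = 0.
Solving: M_0 = 0, M_1 = 21, M_2 = 0.
On [0, 2], s(x) = 6 - 13·x + 0·x² + 7/4·x³.
With x = 3/2: s(3/2) = -243/32.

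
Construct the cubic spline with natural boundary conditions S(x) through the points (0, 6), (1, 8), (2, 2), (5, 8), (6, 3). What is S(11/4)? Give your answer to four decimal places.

Write σ_i for S''(x_i). With h_i = 1, 1, 3, 1 and divided differences Δ_i = 2, -6, 2, -5, the continuity of S' gives the tridiagonal system
  1·σ_0 + 4·σ_1 + 1·σ_2 = 6(Δ_1 - Δ_0) = -48
  1·σ_1 + 8·σ_2 + 3·σ_3 = 6(Δ_2 - Δ_1) = 48
  3·σ_2 + 8·σ_3 + 1·σ_4 = 6(Δ_3 - Δ_2) = -42
Natural end conditions: σ_0 = σ_4 = 0.
Solving: σ_0 = 0, σ_1 = -1575/106, σ_2 = 606/53, σ_3 = -1011/106, σ_4 = 0.
On [2, 5], S(x) = 2 - 989/212·(x - 2) + 303/53·(x - 2)² - 247/212·(x - 2)³.
With (x - 2) = 3/4: S(11/4) = 16627/13568.

1.2255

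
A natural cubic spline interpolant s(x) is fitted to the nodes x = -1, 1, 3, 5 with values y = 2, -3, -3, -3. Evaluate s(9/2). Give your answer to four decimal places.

-2.9219

With M_i denoting the second derivative at x_i, h_i = 2, 2, 2, and Δ_i = (y_(i+1) − y_i)/h_i = -5/2, 0, 0:
  2·M_0 + 8·M_1 + 2·M_2 = 6(Δ_1 - Δ_0) = 15
  2·M_1 + 8·M_2 + 2·M_3 = 6(Δ_2 - Δ_1) = 0
Natural end conditions: M_0 = M_3 = 0.
Hence M_0 = 0, M_1 = 2, M_2 = -1/2, M_3 = 0.
On [3, 5], s(x) = -3 + 1/3·(x - 3) - 1/4·(x - 3)² + 1/24·(x - 3)³.
With (x - 3) = 3/2: s(9/2) = -187/64.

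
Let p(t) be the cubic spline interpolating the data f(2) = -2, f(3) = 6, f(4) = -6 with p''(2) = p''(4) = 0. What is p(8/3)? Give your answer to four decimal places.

5.1852

Let σ_i = p''(x_i). Step sizes h_i = 1, 1; slopes of the chords Δ_i = (y_(i+1) - y_i)/h_i = 8, -12.
  1·σ_0 + 4·σ_1 + 1·σ_2 = 6(Δ_1 - Δ_0) = -120
Natural end conditions: σ_0 = σ_2 = 0.
Hence σ_0 = 0, σ_1 = -30, σ_2 = 0.
On [2, 3], p(t) = -2 + 13·(t - 2) + 0·(t - 2)² - 5·(t - 2)³.
With (t - 2) = 2/3: p(8/3) = 140/27.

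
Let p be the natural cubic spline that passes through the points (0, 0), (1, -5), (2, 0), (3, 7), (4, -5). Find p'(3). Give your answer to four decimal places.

Put m_i = p'' at the i-th knot. Here h = (1, 1, 1, 1) and Δ = (-5, 5, 7, -12), so the interior equations h_(i-1)·m_(i-1) + 2(h_(i-1)+h_i)·m_i + h_i·m_(i+1) = 6(Δ_i − Δ_(i-1)) read
  1·m_0 + 4·m_1 + 1·m_2 = 6(Δ_1 - Δ_0) = 60
  1·m_1 + 4·m_2 + 1·m_3 = 6(Δ_2 - Δ_1) = 12
  1·m_2 + 4·m_3 + 1·m_4 = 6(Δ_3 - Δ_2) = -114
Natural end conditions: m_0 = m_4 = 0.
Solving: m_0 = 0, m_1 = 369/28, m_2 = 51/7, m_3 = -849/28, m_4 = 0.
On [3, 4], p'(x) = b_3 + 2c_3·(x - 3) + 3d_3·(x - 3)² with b_3 = Δ_3 - h_3(2m_3 + m_4)/6 = -53/28, c_3 = m_3/2 = -849/56, d_3 = (m_4 - m_3)/(6h_3) = 283/56. So p'(3) = -53/28.

-1.8929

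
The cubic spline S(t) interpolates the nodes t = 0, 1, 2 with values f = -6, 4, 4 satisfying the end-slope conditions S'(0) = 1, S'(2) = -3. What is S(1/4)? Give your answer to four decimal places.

-4.6719

With M_i denoting the second derivative at x_i, h_i = 1, 1, and Δ_i = (y_(i+1) − y_i)/h_i = 10, 0:
  1·M_0 + 4·M_1 + 1·M_2 = 6(Δ_1 - Δ_0) = -60
Clamped end conditions give two more equations: 2h_0·M_0 + h_0·M_1 = 6(Δ_0 - S'(0)) = 54 and h_1·M_1 + 2h_1·M_2 = 6(S'(2) - Δ_1) = -18.
Forward elimination and back-substitution give M_0 = 40, M_1 = -26, M_2 = 4.
On [0, 1], S(t) = -6 + 1·t + 20·t² - 11·t³.
With t = 1/4: S(1/4) = -299/64.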